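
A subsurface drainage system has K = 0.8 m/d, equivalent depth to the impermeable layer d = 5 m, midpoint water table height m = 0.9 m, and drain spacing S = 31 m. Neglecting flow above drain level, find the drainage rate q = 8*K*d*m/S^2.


q = 8*K*d*m/S^2
q = 8*0.8*5*0.9/31^2
q = 28.8000 / 961

0.0300 m/d


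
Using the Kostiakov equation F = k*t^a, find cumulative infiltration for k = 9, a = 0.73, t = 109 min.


F = k * t^a = 9 * 109^0.73
F = 9 * 30.712937

276.4164 mm


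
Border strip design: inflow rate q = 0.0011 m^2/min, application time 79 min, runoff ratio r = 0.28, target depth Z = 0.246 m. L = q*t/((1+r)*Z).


L = q*t/((1+r)*Z)
L = 0.0011*79/((1+0.28)*0.246)
L = 0.0869/0.31488

0.2760 m


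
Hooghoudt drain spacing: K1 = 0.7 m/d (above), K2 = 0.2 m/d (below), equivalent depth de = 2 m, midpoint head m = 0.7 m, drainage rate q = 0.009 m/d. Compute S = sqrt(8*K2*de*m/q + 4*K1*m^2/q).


S^2 = 8*K2*de*m/q + 4*K1*m^2/q
S^2 = 8*0.2*2*0.7/0.009 + 4*0.7*0.7^2/0.009
S = sqrt(401.3333)

20.0333 m


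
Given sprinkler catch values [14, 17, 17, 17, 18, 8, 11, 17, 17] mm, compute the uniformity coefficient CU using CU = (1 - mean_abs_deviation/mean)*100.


mean = 15.111111 mm
MAD = 2.740741 mm
CU = (1 - 2.740741/15.111111)*100

81.8627 %


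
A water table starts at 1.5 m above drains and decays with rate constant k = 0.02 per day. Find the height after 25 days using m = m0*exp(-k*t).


m = m0 * exp(-k*t)
m = 1.5 * exp(-0.02 * 25)
m = 1.5 * exp(-0.5000)

0.9098 m


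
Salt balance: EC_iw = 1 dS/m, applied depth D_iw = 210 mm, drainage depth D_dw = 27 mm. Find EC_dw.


EC_dw = EC_iw * D_iw / D_dw
EC_dw = 1 * 210 / 27
EC_dw = 210 / 27

7.7778 dS/m


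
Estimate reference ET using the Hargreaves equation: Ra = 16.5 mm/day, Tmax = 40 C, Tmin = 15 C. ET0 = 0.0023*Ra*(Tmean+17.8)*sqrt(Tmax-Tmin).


Tmean = (Tmax + Tmin)/2 = (40 + 15)/2 = 27.5
ET0 = 0.0023 * 16.5 * (27.5 + 17.8) * sqrt(40 - 15)
ET0 = 0.0023 * 16.5 * 45.3 * 5.000000

8.5957 mm/day


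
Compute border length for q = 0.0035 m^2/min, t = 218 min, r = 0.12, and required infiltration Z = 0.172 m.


L = q*t/((1+r)*Z)
L = 0.0035*218/((1+0.12)*0.172)
L = 0.763/0.19264

3.9608 m


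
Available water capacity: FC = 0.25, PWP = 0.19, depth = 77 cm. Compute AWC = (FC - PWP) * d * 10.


AWC = (FC - PWP) * d * 10
AWC = (0.25 - 0.19) * 77 * 10
AWC = 0.0600 * 77 * 10

46.2000 mm


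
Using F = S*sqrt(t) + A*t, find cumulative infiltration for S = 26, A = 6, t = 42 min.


F = S*sqrt(t) + A*t
F = 26*sqrt(42) + 6*42
F = 26*6.480741 + 252

420.4993 mm


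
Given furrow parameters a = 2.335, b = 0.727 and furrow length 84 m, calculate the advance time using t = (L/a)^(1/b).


t = (L/a)^(1/b)
t = (84/2.335)^(1/0.727)
t = 35.974304^(1/0.727)

138.1313 min


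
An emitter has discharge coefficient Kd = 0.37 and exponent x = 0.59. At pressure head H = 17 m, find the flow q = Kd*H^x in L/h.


q = Kd * H^x = 0.37 * 17^0.59 = 0.37 * 5.320652

1.9686 L/h


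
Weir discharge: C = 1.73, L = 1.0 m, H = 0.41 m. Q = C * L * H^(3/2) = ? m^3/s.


Q = C * L * H^(3/2) = 1.73 * 1.0 * 0.41^1.5 = 1.73 * 1.0 * 0.262528

0.4542 m^3/s


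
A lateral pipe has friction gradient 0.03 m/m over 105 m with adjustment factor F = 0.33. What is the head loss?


hf = J * L * F = 0.03 * 105 * 0.33 = 1.0395 m

1.0395 m


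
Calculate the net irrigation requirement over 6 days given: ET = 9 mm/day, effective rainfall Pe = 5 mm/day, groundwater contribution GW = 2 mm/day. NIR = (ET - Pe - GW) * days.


Daily deficit = ET - Pe - GW = 9 - 5 - 2 = 2 mm/day
NIR = 2 * 6 = 12 mm

12.0000 mm


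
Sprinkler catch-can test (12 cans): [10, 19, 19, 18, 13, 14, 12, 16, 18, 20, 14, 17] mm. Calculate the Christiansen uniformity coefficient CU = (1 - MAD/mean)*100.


mean = 15.833333 mm
MAD = 2.694444 mm
CU = (1 - 2.694444/15.833333)*100

82.9825 %


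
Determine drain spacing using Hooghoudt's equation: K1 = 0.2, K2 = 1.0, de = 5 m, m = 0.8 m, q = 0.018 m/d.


S^2 = 8*K2*de*m/q + 4*K1*m^2/q
S^2 = 8*1.0*5*0.8/0.018 + 4*0.2*0.8^2/0.018
S = sqrt(1806.2222)

42.4997 m


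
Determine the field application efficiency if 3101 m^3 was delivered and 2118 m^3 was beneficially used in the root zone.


Ea = V_root / V_field * 100 = 2118 / 3101 * 100 = 68.3005%

68.3005 %


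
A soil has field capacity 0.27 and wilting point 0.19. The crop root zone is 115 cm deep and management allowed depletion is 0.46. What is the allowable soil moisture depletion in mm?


SMD = (FC - PWP) * d * MAD * 10
SMD = (0.27 - 0.19) * 115 * 0.46 * 10
SMD = 0.0800 * 115 * 0.46 * 10

42.3200 mm


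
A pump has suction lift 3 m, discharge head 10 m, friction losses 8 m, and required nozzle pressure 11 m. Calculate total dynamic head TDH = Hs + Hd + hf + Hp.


TDH = Hs + Hd + hf + Hp = 3 + 10 + 8 + 11 = 32

32 m


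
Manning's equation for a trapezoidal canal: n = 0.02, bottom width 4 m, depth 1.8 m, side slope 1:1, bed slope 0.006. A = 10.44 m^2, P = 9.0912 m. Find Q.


R = A/P = 10.44/9.0912 = 1.148363
Q = (1/0.02) * 10.44 * 1.148363^(2/3) * 0.006^0.5

44.3403 m^3/s


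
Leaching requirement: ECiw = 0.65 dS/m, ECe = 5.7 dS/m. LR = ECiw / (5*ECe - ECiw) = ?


LR = ECiw / (5*ECe - ECiw)
LR = 0.65 / (5*5.7 - 0.65)
LR = 0.65 / 27.8500

0.0233


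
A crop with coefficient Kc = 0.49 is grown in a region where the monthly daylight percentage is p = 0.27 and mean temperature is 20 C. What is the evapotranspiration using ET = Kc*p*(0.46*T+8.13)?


ET = Kc * p * (0.46*T + 8.13)
ET = 0.49 * 0.27 * (0.46*20 + 8.13)
ET = 0.49 * 0.27 * 17.3300

2.2928 mm/day


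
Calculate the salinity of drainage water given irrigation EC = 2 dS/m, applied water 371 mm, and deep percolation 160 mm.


EC_dw = EC_iw * D_iw / D_dw
EC_dw = 2 * 371 / 160
EC_dw = 742 / 160

4.6375 dS/m


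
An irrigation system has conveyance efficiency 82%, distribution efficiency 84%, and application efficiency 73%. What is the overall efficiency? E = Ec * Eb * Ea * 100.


Ec = 0.82, Eb = 0.84, Ea = 0.73
E = 0.82 * 0.84 * 0.73 * 100 = 50.2824%

50.2824 %


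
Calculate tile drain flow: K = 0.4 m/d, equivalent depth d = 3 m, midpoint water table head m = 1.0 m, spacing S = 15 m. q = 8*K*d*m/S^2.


q = 8*K*d*m/S^2
q = 8*0.4*3*1.0/15^2
q = 9.6000 / 225

0.0427 m/d


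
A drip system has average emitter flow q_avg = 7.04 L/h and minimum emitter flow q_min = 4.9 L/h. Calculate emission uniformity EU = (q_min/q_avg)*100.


EU = (q_min/q_avg)*100 = (4.9/7.04)*100 = 69.6023%

69.6023 %


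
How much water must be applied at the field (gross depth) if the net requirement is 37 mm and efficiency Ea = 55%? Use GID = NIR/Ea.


Ea = 55% = 0.55
GID = NIR / Ea = 37 / 0.55 = 67.2727 mm

67.2727 mm


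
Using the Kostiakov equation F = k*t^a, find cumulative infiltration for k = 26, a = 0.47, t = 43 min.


F = k * t^a = 26 * 43^0.47
F = 26 * 5.857741

152.3013 mm


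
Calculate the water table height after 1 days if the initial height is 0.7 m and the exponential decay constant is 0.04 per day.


m = m0 * exp(-k*t)
m = 0.7 * exp(-0.04 * 1)
m = 0.7 * exp(-0.0400)

0.6726 m


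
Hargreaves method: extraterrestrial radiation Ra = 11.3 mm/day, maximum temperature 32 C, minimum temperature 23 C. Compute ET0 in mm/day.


Tmean = (Tmax + Tmin)/2 = (32 + 23)/2 = 27.5
ET0 = 0.0023 * 11.3 * (27.5 + 17.8) * sqrt(32 - 23)
ET0 = 0.0023 * 11.3 * 45.3 * 3.000000

3.5320 mm/day


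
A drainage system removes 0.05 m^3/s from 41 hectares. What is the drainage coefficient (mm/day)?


DC = Q * 86400 / (A * 10000) * 1000
DC = 0.05 * 86400 / (41 * 10000) * 1000
DC = 4320000.0000 / 410000

10.5366 mm/day


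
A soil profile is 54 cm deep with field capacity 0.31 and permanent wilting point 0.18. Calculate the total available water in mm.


AWC = (FC - PWP) * d * 10
AWC = (0.31 - 0.18) * 54 * 10
AWC = 0.1300 * 54 * 10

70.2000 mm


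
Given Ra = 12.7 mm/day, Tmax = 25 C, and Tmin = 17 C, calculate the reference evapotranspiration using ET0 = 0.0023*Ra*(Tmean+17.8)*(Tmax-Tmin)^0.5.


Tmean = (Tmax + Tmin)/2 = (25 + 17)/2 = 21.0
ET0 = 0.0023 * 12.7 * (21.0 + 17.8) * sqrt(25 - 17)
ET0 = 0.0023 * 12.7 * 38.8 * 2.828427

3.2056 mm/day


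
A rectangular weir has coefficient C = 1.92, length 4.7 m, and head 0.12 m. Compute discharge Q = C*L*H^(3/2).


Q = C * L * H^(3/2) = 1.92 * 4.7 * 0.12^1.5 = 1.92 * 4.7 * 0.041569

0.3751 m^3/s


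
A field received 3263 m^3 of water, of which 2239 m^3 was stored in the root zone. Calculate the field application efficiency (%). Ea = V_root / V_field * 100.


Ea = V_root / V_field * 100 = 2239 / 3263 * 100 = 68.6178%

68.6178 %


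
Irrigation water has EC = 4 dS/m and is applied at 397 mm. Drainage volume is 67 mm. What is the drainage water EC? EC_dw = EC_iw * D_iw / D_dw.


EC_dw = EC_iw * D_iw / D_dw
EC_dw = 4 * 397 / 67
EC_dw = 1588 / 67

23.7015 dS/m


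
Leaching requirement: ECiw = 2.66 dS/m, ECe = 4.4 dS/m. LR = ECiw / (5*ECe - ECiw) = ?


LR = ECiw / (5*ECe - ECiw)
LR = 2.66 / (5*4.4 - 2.66)
LR = 2.66 / 19.3400

0.1375


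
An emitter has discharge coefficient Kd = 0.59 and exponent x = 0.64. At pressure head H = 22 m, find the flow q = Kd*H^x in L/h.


q = Kd * H^x = 0.59 * 22^0.64 = 0.59 * 7.230203

4.2658 L/h


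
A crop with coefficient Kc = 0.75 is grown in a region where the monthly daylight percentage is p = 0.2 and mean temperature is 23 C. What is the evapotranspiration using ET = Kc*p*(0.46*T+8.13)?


ET = Kc * p * (0.46*T + 8.13)
ET = 0.75 * 0.2 * (0.46*23 + 8.13)
ET = 0.75 * 0.2 * 18.7100

2.8065 mm/day


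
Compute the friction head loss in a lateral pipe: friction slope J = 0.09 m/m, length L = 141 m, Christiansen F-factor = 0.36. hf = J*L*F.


hf = J * L * F = 0.09 * 141 * 0.36 = 4.5684 m

4.5684 m


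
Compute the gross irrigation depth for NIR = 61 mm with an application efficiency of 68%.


Ea = 68% = 0.68
GID = NIR / Ea = 61 / 0.68 = 89.7059 mm

89.7059 mm


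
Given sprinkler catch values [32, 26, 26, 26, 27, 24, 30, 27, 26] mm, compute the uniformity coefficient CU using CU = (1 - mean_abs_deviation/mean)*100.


mean = 27.111111 mm
MAD = 1.728395 mm
CU = (1 - 1.728395/27.111111)*100

93.6248 %


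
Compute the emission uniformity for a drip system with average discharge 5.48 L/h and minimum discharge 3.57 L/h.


EU = (q_min/q_avg)*100 = (3.57/5.48)*100 = 65.1460%

65.1460 %


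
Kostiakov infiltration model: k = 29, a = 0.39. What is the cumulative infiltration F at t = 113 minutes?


F = k * t^a = 29 * 113^0.39
F = 29 * 6.319760

183.2730 mm


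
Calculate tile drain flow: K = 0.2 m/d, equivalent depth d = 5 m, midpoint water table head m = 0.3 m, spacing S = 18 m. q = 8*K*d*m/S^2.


q = 8*K*d*m/S^2
q = 8*0.2*5*0.3/18^2
q = 2.4000 / 324

0.0074 m/d


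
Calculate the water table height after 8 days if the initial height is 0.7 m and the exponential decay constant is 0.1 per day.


m = m0 * exp(-k*t)
m = 0.7 * exp(-0.1 * 8)
m = 0.7 * exp(-0.8000)

0.3145 m


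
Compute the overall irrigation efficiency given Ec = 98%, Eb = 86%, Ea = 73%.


Ec = 0.98, Eb = 0.86, Ea = 0.73
E = 0.98 * 0.86 * 0.73 * 100 = 61.5244%

61.5244 %


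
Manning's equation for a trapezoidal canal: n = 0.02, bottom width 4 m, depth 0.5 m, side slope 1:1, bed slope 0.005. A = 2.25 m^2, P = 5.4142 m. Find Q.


R = A/P = 2.25/5.4142 = 0.415574
Q = (1/0.02) * 2.25 * 0.415574^(2/3) * 0.005^0.5

4.4300 m^3/s


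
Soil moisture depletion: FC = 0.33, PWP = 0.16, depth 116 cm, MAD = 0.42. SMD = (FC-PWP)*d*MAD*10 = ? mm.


SMD = (FC - PWP) * d * MAD * 10
SMD = (0.33 - 0.16) * 116 * 0.42 * 10
SMD = 0.1700 * 116 * 0.42 * 10

82.8240 mm


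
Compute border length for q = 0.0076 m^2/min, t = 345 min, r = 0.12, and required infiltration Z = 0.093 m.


L = q*t/((1+r)*Z)
L = 0.0076*345/((1+0.12)*0.093)
L = 2.622/0.10416

25.1728 m


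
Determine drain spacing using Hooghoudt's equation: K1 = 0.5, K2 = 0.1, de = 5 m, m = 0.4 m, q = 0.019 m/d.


S^2 = 8*K2*de*m/q + 4*K1*m^2/q
S^2 = 8*0.1*5*0.4/0.019 + 4*0.5*0.4^2/0.019
S = sqrt(101.0526)

10.0525 m


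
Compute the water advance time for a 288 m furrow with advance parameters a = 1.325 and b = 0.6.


t = (L/a)^(1/b)
t = (288/1.325)^(1/0.6)
t = 217.358491^(1/0.6)

7857.6802 min


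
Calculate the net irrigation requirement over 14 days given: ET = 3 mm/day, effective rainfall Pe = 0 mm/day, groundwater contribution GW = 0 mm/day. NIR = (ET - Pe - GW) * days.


Daily deficit = ET - Pe - GW = 3 - 0 - 0 = 3 mm/day
NIR = 3 * 14 = 42 mm

42.0000 mm


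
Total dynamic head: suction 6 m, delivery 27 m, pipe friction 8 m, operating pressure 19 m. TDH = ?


TDH = Hs + Hd + hf + Hp = 6 + 27 + 8 + 19 = 60

60 m


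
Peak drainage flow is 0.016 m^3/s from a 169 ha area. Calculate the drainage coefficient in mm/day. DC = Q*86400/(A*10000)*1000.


DC = Q * 86400 / (A * 10000) * 1000
DC = 0.016 * 86400 / (169 * 10000) * 1000
DC = 1382400.0000 / 1690000

0.8180 mm/day


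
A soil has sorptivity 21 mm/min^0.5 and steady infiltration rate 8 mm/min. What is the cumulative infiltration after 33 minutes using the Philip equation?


F = S*sqrt(t) + A*t
F = 21*sqrt(33) + 8*33
F = 21*5.744563 + 264

384.6358 mm


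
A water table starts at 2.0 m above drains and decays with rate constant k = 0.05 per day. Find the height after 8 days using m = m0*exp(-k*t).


m = m0 * exp(-k*t)
m = 2.0 * exp(-0.05 * 8)
m = 2.0 * exp(-0.4000)

1.3406 m


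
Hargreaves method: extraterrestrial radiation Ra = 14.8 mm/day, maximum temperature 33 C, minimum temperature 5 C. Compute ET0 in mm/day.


Tmean = (Tmax + Tmin)/2 = (33 + 5)/2 = 19.0
ET0 = 0.0023 * 14.8 * (19.0 + 17.8) * sqrt(33 - 5)
ET0 = 0.0023 * 14.8 * 36.8 * 5.291503

6.6285 mm/day


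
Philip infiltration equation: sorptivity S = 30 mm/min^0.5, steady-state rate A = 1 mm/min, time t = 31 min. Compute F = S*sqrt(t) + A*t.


F = S*sqrt(t) + A*t
F = 30*sqrt(31) + 1*31
F = 30*5.567764 + 31

198.0329 mm


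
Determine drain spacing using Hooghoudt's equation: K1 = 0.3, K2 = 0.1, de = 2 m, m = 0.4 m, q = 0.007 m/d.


S^2 = 8*K2*de*m/q + 4*K1*m^2/q
S^2 = 8*0.1*2*0.4/0.007 + 4*0.3*0.4^2/0.007
S = sqrt(118.8571)

10.9022 m


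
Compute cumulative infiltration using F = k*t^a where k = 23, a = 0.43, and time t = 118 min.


F = k * t^a = 23 * 118^0.43
F = 23 * 7.778740

178.9110 mm


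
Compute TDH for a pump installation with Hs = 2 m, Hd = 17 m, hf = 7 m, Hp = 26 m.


TDH = Hs + Hd + hf + Hp = 2 + 17 + 7 + 26 = 52

52 m


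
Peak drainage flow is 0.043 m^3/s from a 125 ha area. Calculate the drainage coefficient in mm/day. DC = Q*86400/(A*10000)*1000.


DC = Q * 86400 / (A * 10000) * 1000
DC = 0.043 * 86400 / (125 * 10000) * 1000
DC = 3715200.0000 / 1250000

2.9722 mm/day


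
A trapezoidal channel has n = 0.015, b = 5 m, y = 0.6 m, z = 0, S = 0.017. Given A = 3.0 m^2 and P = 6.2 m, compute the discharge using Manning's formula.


R = A/P = 3.0/6.2 = 0.483871
Q = (1/0.015) * 3.0 * 0.483871^(2/3) * 0.017^0.5

16.0722 m^3/s


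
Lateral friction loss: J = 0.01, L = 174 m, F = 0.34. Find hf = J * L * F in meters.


hf = J * L * F = 0.01 * 174 * 0.34 = 0.5916 m

0.5916 m


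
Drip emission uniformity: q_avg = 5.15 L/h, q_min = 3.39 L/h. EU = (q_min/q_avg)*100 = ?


EU = (q_min/q_avg)*100 = (3.39/5.15)*100 = 65.8252%

65.8252 %


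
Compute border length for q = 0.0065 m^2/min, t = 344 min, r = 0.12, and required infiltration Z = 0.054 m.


L = q*t/((1+r)*Z)
L = 0.0065*344/((1+0.12)*0.054)
L = 2.236/0.06048

36.9709 m


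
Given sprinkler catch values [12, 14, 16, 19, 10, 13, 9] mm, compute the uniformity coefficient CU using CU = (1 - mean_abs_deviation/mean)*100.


mean = 13.285714 mm
MAD = 2.612245 mm
CU = (1 - 2.612245/13.285714)*100

80.3379 %


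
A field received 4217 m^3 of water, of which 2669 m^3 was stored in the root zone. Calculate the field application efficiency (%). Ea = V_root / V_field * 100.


Ea = V_root / V_field * 100 = 2669 / 4217 * 100 = 63.2914%

63.2914 %


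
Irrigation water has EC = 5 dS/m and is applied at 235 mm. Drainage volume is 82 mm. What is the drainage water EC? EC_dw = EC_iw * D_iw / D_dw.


EC_dw = EC_iw * D_iw / D_dw
EC_dw = 5 * 235 / 82
EC_dw = 1175 / 82

14.3293 dS/m


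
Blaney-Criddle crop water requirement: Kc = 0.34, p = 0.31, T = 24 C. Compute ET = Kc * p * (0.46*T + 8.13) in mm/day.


ET = Kc * p * (0.46*T + 8.13)
ET = 0.34 * 0.31 * (0.46*24 + 8.13)
ET = 0.34 * 0.31 * 19.1700

2.0205 mm/day


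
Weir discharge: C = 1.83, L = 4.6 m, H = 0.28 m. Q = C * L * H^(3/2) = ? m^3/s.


Q = C * L * H^(3/2) = 1.83 * 4.6 * 0.28^1.5 = 1.83 * 4.6 * 0.148162

1.2472 m^3/s


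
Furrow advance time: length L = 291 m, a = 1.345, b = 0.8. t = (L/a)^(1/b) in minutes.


t = (L/a)^(1/b)
t = (291/1.345)^(1/0.8)
t = 216.356877^(1/0.8)

829.7808 min


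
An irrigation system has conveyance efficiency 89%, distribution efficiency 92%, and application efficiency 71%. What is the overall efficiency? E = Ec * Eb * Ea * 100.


Ec = 0.89, Eb = 0.92, Ea = 0.71
E = 0.89 * 0.92 * 0.71 * 100 = 58.1348%

58.1348 %


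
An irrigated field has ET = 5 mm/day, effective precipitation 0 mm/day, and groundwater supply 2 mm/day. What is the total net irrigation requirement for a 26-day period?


Daily deficit = ET - Pe - GW = 5 - 0 - 2 = 3 mm/day
NIR = 3 * 26 = 78 mm

78.0000 mm


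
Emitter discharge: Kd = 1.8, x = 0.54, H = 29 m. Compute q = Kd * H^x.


q = Kd * H^x = 1.8 * 29^0.54 = 1.8 * 6.161620

11.0909 L/h


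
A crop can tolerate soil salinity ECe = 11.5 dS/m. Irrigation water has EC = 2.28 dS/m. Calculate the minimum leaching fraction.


LR = ECiw / (5*ECe - ECiw)
LR = 2.28 / (5*11.5 - 2.28)
LR = 2.28 / 55.2200

0.0413


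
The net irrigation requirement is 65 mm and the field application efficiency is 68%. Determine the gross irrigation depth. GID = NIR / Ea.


Ea = 68% = 0.68
GID = NIR / Ea = 65 / 0.68 = 95.5882 mm

95.5882 mm


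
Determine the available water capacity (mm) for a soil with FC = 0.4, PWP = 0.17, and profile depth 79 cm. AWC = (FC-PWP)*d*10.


AWC = (FC - PWP) * d * 10
AWC = (0.4 - 0.17) * 79 * 10
AWC = 0.2300 * 79 * 10

181.7000 mm


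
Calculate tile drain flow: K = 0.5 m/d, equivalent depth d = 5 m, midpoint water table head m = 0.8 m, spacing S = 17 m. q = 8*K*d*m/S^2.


q = 8*K*d*m/S^2
q = 8*0.5*5*0.8/17^2
q = 16.0000 / 289

0.0554 m/d


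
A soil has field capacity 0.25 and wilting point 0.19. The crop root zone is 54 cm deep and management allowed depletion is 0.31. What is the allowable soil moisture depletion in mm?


SMD = (FC - PWP) * d * MAD * 10
SMD = (0.25 - 0.19) * 54 * 0.31 * 10
SMD = 0.0600 * 54 * 0.31 * 10

10.0440 mm


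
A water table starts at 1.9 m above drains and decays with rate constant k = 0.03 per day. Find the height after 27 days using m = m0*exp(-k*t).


m = m0 * exp(-k*t)
m = 1.9 * exp(-0.03 * 27)
m = 1.9 * exp(-0.8100)

0.8452 m


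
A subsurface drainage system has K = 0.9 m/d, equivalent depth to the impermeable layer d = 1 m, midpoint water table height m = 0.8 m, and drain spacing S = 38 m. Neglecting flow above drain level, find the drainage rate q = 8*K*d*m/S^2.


q = 8*K*d*m/S^2
q = 8*0.9*1*0.8/38^2
q = 5.7600 / 1444

0.0040 m/d


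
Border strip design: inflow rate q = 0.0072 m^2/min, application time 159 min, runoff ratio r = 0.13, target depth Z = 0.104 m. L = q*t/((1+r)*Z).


L = q*t/((1+r)*Z)
L = 0.0072*159/((1+0.13)*0.104)
L = 1.1448/0.11752

9.7413 m


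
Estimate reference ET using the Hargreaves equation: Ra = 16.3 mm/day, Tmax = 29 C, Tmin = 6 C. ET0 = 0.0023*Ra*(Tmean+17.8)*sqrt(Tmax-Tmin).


Tmean = (Tmax + Tmin)/2 = (29 + 6)/2 = 17.5
ET0 = 0.0023 * 16.3 * (17.5 + 17.8) * sqrt(29 - 6)
ET0 = 0.0023 * 16.3 * 35.3 * 4.795832

6.3468 mm/day


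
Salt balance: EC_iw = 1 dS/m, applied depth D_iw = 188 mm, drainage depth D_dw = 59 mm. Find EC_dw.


EC_dw = EC_iw * D_iw / D_dw
EC_dw = 1 * 188 / 59
EC_dw = 188 / 59

3.1864 dS/m


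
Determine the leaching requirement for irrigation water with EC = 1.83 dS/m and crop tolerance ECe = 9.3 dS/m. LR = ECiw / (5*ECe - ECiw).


LR = ECiw / (5*ECe - ECiw)
LR = 1.83 / (5*9.3 - 1.83)
LR = 1.83 / 44.6700

0.0410


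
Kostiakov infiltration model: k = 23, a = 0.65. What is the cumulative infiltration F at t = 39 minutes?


F = k * t^a = 23 * 39^0.65
F = 23 * 10.819121

248.8398 mm


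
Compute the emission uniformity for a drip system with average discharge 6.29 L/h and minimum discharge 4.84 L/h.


EU = (q_min/q_avg)*100 = (4.84/6.29)*100 = 76.9475%

76.9475 %


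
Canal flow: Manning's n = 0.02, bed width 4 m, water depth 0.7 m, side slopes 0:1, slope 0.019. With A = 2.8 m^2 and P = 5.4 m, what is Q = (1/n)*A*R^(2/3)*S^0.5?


R = A/P = 2.8/5.4 = 0.518519
Q = (1/0.02) * 2.8 * 0.518519^(2/3) * 0.019^0.5

12.4551 m^3/s


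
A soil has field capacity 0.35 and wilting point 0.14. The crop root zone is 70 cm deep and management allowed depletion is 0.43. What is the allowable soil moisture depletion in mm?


SMD = (FC - PWP) * d * MAD * 10
SMD = (0.35 - 0.14) * 70 * 0.43 * 10
SMD = 0.2100 * 70 * 0.43 * 10

63.2100 mm


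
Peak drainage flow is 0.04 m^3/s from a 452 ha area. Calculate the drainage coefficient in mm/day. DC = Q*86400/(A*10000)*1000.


DC = Q * 86400 / (A * 10000) * 1000
DC = 0.04 * 86400 / (452 * 10000) * 1000
DC = 3456000.0000 / 4520000

0.7646 mm/day


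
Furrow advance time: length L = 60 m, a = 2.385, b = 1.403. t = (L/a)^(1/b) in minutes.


t = (L/a)^(1/b)
t = (60/2.385)^(1/1.403)
t = 25.157233^(1/1.403)

9.9617 min


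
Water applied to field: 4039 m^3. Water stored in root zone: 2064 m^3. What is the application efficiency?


Ea = V_root / V_field * 100 = 2064 / 4039 * 100 = 51.1018%

51.1018 %


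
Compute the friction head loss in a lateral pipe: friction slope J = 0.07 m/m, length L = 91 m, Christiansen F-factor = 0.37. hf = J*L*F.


hf = J * L * F = 0.07 * 91 * 0.37 = 2.3569 m

2.3569 m


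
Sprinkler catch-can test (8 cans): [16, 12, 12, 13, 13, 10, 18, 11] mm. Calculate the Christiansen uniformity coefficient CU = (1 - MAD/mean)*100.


mean = 13.125000 mm
MAD = 1.937500 mm
CU = (1 - 1.937500/13.125000)*100

85.2381 %


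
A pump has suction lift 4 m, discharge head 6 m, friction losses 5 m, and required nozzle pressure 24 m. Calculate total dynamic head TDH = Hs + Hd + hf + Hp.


TDH = Hs + Hd + hf + Hp = 4 + 6 + 5 + 24 = 39

39 m


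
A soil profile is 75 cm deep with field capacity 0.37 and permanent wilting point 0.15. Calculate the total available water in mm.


AWC = (FC - PWP) * d * 10
AWC = (0.37 - 0.15) * 75 * 10
AWC = 0.2200 * 75 * 10

165.0000 mm


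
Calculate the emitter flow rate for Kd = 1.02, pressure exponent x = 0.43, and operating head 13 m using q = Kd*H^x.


q = Kd * H^x = 1.02 * 13^0.43 = 1.02 * 3.012976

3.0732 L/h


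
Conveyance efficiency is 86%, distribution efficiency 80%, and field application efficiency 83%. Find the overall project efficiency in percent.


Ec = 0.86, Eb = 0.8, Ea = 0.83
E = 0.86 * 0.8 * 0.83 * 100 = 57.1040%

57.1040 %


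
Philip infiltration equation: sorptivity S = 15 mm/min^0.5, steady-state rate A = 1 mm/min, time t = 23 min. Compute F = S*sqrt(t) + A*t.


F = S*sqrt(t) + A*t
F = 15*sqrt(23) + 1*23
F = 15*4.795832 + 23

94.9375 mm


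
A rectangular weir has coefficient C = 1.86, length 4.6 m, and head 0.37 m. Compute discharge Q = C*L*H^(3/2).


Q = C * L * H^(3/2) = 1.86 * 4.6 * 0.37^1.5 = 1.86 * 4.6 * 0.225062

1.9256 m^3/s


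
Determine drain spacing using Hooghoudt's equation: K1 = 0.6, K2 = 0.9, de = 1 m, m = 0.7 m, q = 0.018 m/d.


S^2 = 8*K2*de*m/q + 4*K1*m^2/q
S^2 = 8*0.9*1*0.7/0.018 + 4*0.6*0.7^2/0.018
S = sqrt(345.3333)

18.5831 m


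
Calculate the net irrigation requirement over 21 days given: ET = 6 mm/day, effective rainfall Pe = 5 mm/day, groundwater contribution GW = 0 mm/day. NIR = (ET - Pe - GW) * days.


Daily deficit = ET - Pe - GW = 6 - 5 - 0 = 1 mm/day
NIR = 1 * 21 = 21 mm

21.0000 mm


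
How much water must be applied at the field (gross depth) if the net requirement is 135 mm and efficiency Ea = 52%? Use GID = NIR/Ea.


Ea = 52% = 0.52
GID = NIR / Ea = 135 / 0.52 = 259.6154 mm

259.6154 mm


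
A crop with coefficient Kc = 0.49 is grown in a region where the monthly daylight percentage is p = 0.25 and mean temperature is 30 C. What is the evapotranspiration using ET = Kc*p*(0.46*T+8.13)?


ET = Kc * p * (0.46*T + 8.13)
ET = 0.49 * 0.25 * (0.46*30 + 8.13)
ET = 0.49 * 0.25 * 21.9300

2.6864 mm/day


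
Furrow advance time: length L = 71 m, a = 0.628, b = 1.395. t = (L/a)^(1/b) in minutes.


t = (L/a)^(1/b)
t = (71/0.628)^(1/1.395)
t = 113.057325^(1/1.395)

29.6414 min


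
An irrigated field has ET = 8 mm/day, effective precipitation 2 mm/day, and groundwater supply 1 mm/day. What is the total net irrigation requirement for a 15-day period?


Daily deficit = ET - Pe - GW = 8 - 2 - 1 = 5 mm/day
NIR = 5 * 15 = 75 mm

75.0000 mm


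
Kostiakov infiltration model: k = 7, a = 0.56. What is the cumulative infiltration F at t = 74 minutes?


F = k * t^a = 7 * 74^0.56
F = 7 * 11.137040

77.9593 mm


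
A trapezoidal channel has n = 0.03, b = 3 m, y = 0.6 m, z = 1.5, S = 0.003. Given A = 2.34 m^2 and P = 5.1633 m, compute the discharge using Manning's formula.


R = A/P = 2.34/5.1633 = 0.453199
Q = (1/0.03) * 2.34 * 0.453199^(2/3) * 0.003^0.5

2.5207 m^3/s


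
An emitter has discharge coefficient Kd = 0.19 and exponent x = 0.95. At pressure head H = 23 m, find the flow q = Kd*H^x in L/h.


q = Kd * H^x = 0.19 * 23^0.95 = 0.19 * 19.662623

3.7359 L/h


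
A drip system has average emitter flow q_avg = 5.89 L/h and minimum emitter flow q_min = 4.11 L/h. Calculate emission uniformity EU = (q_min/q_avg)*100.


EU = (q_min/q_avg)*100 = (4.11/5.89)*100 = 69.7793%

69.7793 %


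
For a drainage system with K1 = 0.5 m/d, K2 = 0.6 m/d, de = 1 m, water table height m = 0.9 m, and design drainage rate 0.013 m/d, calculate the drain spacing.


S^2 = 8*K2*de*m/q + 4*K1*m^2/q
S^2 = 8*0.6*1*0.9/0.013 + 4*0.5*0.9^2/0.013
S = sqrt(456.9231)

21.3758 m


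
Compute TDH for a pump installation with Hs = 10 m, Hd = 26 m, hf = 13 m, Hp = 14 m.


TDH = Hs + Hd + hf + Hp = 10 + 26 + 13 + 14 = 63

63 m


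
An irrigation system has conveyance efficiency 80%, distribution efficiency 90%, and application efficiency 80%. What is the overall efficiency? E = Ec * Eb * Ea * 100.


Ec = 0.8, Eb = 0.9, Ea = 0.8
E = 0.8 * 0.9 * 0.8 * 100 = 57.6000%

57.6000 %


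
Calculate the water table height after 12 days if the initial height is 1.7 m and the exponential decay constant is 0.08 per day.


m = m0 * exp(-k*t)
m = 1.7 * exp(-0.08 * 12)
m = 1.7 * exp(-0.9600)

0.6509 m


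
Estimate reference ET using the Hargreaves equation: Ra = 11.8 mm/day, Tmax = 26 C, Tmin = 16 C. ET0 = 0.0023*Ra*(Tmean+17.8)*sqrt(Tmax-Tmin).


Tmean = (Tmax + Tmin)/2 = (26 + 16)/2 = 21.0
ET0 = 0.0023 * 11.8 * (21.0 + 17.8) * sqrt(26 - 16)
ET0 = 0.0023 * 11.8 * 38.8 * 3.162278

3.3300 mm/day


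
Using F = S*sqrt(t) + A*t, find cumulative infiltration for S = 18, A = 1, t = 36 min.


F = S*sqrt(t) + A*t
F = 18*sqrt(36) + 1*36
F = 18*6.000000 + 36

144.0000 mm


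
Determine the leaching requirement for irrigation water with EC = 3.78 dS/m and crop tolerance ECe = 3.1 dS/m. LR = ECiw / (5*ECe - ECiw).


LR = ECiw / (5*ECe - ECiw)
LR = 3.78 / (5*3.1 - 3.78)
LR = 3.78 / 11.7200

0.3225


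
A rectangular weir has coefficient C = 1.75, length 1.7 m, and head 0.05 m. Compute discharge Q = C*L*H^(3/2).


Q = C * L * H^(3/2) = 1.75 * 1.7 * 0.05^1.5 = 1.75 * 1.7 * 0.011180

0.0333 m^3/s


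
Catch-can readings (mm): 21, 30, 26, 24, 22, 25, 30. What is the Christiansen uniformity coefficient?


mean = 25.428571 mm
MAD = 2.775510 mm
CU = (1 - 2.775510/25.428571)*100

89.0851 %


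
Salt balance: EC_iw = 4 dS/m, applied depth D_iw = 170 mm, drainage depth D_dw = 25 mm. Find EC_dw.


EC_dw = EC_iw * D_iw / D_dw
EC_dw = 4 * 170 / 25
EC_dw = 680 / 25

27.2000 dS/m


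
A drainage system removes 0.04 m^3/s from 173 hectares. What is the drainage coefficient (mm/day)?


DC = Q * 86400 / (A * 10000) * 1000
DC = 0.04 * 86400 / (173 * 10000) * 1000
DC = 3456000.0000 / 1730000

1.9977 mm/day


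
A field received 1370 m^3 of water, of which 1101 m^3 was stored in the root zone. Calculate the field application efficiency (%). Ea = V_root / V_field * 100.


Ea = V_root / V_field * 100 = 1101 / 1370 * 100 = 80.3650%

80.3650 %


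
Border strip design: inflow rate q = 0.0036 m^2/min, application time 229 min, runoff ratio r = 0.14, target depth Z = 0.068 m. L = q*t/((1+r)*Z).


L = q*t/((1+r)*Z)
L = 0.0036*229/((1+0.14)*0.068)
L = 0.8244/0.07752

10.6347 m


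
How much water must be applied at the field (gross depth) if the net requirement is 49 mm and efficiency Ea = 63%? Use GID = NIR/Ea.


Ea = 63% = 0.63
GID = NIR / Ea = 49 / 0.63 = 77.7778 mm

77.7778 mm


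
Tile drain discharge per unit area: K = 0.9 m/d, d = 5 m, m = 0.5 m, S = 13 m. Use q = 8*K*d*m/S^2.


q = 8*K*d*m/S^2
q = 8*0.9*5*0.5/13^2
q = 18.0000 / 169

0.1065 m/d


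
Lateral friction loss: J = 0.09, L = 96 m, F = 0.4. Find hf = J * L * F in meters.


hf = J * L * F = 0.09 * 96 * 0.4 = 3.4560 m

3.4560 m


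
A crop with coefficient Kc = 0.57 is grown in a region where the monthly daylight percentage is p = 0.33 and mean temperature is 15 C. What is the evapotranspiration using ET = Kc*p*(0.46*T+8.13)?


ET = Kc * p * (0.46*T + 8.13)
ET = 0.57 * 0.33 * (0.46*15 + 8.13)
ET = 0.57 * 0.33 * 15.0300

2.8271 mm/day


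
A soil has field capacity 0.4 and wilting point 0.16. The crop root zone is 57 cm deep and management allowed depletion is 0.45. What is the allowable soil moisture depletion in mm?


SMD = (FC - PWP) * d * MAD * 10
SMD = (0.4 - 0.16) * 57 * 0.45 * 10
SMD = 0.2400 * 57 * 0.45 * 10

61.5600 mm


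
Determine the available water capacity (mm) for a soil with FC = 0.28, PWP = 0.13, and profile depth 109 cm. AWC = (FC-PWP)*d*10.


AWC = (FC - PWP) * d * 10
AWC = (0.28 - 0.13) * 109 * 10
AWC = 0.1500 * 109 * 10

163.5000 mm


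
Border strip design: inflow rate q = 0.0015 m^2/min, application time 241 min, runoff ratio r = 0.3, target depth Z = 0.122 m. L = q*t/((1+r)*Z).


L = q*t/((1+r)*Z)
L = 0.0015*241/((1+0.3)*0.122)
L = 0.3615/0.1586

2.2793 m


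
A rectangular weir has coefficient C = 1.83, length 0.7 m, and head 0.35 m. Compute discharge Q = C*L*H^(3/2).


Q = C * L * H^(3/2) = 1.83 * 0.7 * 0.35^1.5 = 1.83 * 0.7 * 0.207063

0.2652 m^3/s


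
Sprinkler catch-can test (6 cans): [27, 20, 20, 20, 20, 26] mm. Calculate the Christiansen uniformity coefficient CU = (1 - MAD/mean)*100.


mean = 22.166667 mm
MAD = 2.888889 mm
CU = (1 - 2.888889/22.166667)*100

86.9674 %


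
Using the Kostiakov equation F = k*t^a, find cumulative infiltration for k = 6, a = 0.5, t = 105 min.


F = k * t^a = 6 * 105^0.5
F = 6 * 10.246951

61.4817 mm


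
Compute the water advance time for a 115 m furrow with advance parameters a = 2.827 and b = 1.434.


t = (L/a)^(1/b)
t = (115/2.827)^(1/1.434)
t = 40.679165^(1/1.434)

13.2524 min


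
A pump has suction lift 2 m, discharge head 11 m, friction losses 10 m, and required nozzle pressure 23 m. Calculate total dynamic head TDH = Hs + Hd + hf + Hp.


TDH = Hs + Hd + hf + Hp = 2 + 11 + 10 + 23 = 46

46 m


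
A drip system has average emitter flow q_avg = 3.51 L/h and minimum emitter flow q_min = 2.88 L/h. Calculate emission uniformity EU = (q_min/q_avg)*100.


EU = (q_min/q_avg)*100 = (2.88/3.51)*100 = 82.0513%

82.0513 %


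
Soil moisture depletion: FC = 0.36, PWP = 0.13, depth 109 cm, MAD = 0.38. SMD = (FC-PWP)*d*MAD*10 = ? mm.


SMD = (FC - PWP) * d * MAD * 10
SMD = (0.36 - 0.13) * 109 * 0.38 * 10
SMD = 0.2300 * 109 * 0.38 * 10

95.2660 mm


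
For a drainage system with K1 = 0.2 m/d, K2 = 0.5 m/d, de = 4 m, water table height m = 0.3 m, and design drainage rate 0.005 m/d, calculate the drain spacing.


S^2 = 8*K2*de*m/q + 4*K1*m^2/q
S^2 = 8*0.5*4*0.3/0.005 + 4*0.2*0.3^2/0.005
S = sqrt(974.4000)

31.2154 m


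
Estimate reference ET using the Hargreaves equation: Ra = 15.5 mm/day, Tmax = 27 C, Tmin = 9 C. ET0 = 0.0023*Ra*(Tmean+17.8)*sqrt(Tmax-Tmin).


Tmean = (Tmax + Tmin)/2 = (27 + 9)/2 = 18.0
ET0 = 0.0023 * 15.5 * (18.0 + 17.8) * sqrt(27 - 9)
ET0 = 0.0023 * 15.5 * 35.8 * 4.242641

5.4148 mm/day


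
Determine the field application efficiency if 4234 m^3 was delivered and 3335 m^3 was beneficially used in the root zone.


Ea = V_root / V_field * 100 = 3335 / 4234 * 100 = 78.7671%

78.7671 %


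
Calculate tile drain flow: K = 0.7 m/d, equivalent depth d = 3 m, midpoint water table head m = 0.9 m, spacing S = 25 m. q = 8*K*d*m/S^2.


q = 8*K*d*m/S^2
q = 8*0.7*3*0.9/25^2
q = 15.1200 / 625

0.0242 m/d


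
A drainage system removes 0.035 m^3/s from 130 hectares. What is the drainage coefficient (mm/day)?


DC = Q * 86400 / (A * 10000) * 1000
DC = 0.035 * 86400 / (130 * 10000) * 1000
DC = 3024000.0000 / 1300000

2.3262 mm/day


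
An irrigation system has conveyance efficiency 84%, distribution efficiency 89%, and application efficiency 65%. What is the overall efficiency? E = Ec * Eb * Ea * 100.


Ec = 0.84, Eb = 0.89, Ea = 0.65
E = 0.84 * 0.89 * 0.65 * 100 = 48.5940%

48.5940 %


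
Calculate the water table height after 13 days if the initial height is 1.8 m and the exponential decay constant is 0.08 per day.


m = m0 * exp(-k*t)
m = 1.8 * exp(-0.08 * 13)
m = 1.8 * exp(-1.0400)

0.6362 m


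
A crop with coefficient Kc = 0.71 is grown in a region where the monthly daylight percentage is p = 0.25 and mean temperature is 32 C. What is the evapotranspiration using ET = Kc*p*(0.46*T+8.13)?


ET = Kc * p * (0.46*T + 8.13)
ET = 0.71 * 0.25 * (0.46*32 + 8.13)
ET = 0.71 * 0.25 * 22.8500

4.0559 mm/day


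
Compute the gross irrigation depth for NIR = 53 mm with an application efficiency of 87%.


Ea = 87% = 0.87
GID = NIR / Ea = 53 / 0.87 = 60.9195 mm

60.9195 mm


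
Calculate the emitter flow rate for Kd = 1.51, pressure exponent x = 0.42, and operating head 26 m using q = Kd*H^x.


q = Kd * H^x = 1.51 * 26^0.42 = 1.51 * 3.929061

5.9329 L/h


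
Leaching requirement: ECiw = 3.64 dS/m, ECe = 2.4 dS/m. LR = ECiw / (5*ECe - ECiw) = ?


LR = ECiw / (5*ECe - ECiw)
LR = 3.64 / (5*2.4 - 3.64)
LR = 3.64 / 8.3600

0.4354


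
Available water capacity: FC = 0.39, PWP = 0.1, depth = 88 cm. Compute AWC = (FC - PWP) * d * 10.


AWC = (FC - PWP) * d * 10
AWC = (0.39 - 0.1) * 88 * 10
AWC = 0.2900 * 88 * 10

255.2000 mm


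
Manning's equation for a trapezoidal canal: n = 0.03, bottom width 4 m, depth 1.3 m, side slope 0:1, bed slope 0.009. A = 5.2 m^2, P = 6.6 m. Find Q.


R = A/P = 5.2/6.6 = 0.787879
Q = (1/0.03) * 5.2 * 0.787879^(2/3) * 0.009^0.5

14.0274 m^3/s


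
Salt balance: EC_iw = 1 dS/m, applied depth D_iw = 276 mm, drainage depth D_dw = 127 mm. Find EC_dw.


EC_dw = EC_iw * D_iw / D_dw
EC_dw = 1 * 276 / 127
EC_dw = 276 / 127

2.1732 dS/m


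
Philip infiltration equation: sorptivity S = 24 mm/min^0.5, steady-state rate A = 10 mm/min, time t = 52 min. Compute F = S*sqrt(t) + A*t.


F = S*sqrt(t) + A*t
F = 24*sqrt(52) + 10*52
F = 24*7.211103 + 520

693.0665 mm


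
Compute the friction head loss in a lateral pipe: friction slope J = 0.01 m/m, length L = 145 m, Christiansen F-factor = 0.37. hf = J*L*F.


hf = J * L * F = 0.01 * 145 * 0.37 = 0.5365 m

0.5365 m


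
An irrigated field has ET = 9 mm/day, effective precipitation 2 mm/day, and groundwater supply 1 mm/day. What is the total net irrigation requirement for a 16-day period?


Daily deficit = ET - Pe - GW = 9 - 2 - 1 = 6 mm/day
NIR = 6 * 16 = 96 mm

96.0000 mm


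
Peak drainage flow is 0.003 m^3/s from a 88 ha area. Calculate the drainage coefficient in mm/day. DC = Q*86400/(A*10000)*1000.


DC = Q * 86400 / (A * 10000) * 1000
DC = 0.003 * 86400 / (88 * 10000) * 1000
DC = 259200.0000 / 880000

0.2945 mm/day


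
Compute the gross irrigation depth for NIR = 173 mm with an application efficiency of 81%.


Ea = 81% = 0.81
GID = NIR / Ea = 173 / 0.81 = 213.5802 mm

213.5802 mm


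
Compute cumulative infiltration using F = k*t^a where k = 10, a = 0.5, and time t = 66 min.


F = k * t^a = 10 * 66^0.5
F = 10 * 8.124038

81.2404 mm


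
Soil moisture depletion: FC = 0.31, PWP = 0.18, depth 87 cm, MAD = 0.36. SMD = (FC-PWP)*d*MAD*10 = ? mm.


SMD = (FC - PWP) * d * MAD * 10
SMD = (0.31 - 0.18) * 87 * 0.36 * 10
SMD = 0.1300 * 87 * 0.36 * 10

40.7160 mm


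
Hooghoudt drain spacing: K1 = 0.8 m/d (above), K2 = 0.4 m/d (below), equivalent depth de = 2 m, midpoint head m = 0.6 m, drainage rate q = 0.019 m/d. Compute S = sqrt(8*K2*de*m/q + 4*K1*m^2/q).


S^2 = 8*K2*de*m/q + 4*K1*m^2/q
S^2 = 8*0.4*2*0.6/0.019 + 4*0.8*0.6^2/0.019
S = sqrt(262.7368)

16.2092 m


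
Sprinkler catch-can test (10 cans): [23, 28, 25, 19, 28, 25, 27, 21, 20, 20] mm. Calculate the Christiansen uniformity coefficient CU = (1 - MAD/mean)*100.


mean = 23.600000 mm
MAD = 3.000000 mm
CU = (1 - 3.000000/23.600000)*100

87.2881 %


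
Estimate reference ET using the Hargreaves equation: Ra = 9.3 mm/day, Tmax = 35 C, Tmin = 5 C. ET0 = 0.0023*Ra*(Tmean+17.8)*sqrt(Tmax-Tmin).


Tmean = (Tmax + Tmin)/2 = (35 + 5)/2 = 20.0
ET0 = 0.0023 * 9.3 * (20.0 + 17.8) * sqrt(35 - 5)
ET0 = 0.0023 * 9.3 * 37.8 * 5.477226

4.4286 mm/day


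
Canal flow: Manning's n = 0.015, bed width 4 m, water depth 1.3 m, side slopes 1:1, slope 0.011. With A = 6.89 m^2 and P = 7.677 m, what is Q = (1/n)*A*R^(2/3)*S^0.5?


R = A/P = 6.89/7.677 = 0.897486
Q = (1/0.015) * 6.89 * 0.897486^(2/3) * 0.011^0.5

44.8239 m^3/s


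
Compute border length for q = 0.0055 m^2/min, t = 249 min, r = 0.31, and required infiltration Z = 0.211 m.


L = q*t/((1+r)*Z)
L = 0.0055*249/((1+0.31)*0.211)
L = 1.3695/0.27641

4.9546 m


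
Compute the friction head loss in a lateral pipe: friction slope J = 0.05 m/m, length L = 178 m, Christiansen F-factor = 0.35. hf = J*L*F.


hf = J * L * F = 0.05 * 178 * 0.35 = 3.1150 m

3.1150 m


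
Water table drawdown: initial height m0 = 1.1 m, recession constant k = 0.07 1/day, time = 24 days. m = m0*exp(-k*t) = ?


m = m0 * exp(-k*t)
m = 1.1 * exp(-0.07 * 24)
m = 1.1 * exp(-1.6800)

0.2050 m


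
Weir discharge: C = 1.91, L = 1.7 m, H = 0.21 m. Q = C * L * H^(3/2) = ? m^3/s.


Q = C * L * H^(3/2) = 1.91 * 1.7 * 0.21^1.5 = 1.91 * 1.7 * 0.096234

0.3125 m^3/s


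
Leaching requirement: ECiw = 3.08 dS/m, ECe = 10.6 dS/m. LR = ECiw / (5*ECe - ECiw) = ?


LR = ECiw / (5*ECe - ECiw)
LR = 3.08 / (5*10.6 - 3.08)
LR = 3.08 / 49.9200

0.0617


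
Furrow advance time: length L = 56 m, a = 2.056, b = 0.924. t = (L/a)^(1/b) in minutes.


t = (L/a)^(1/b)
t = (56/2.056)^(1/0.924)
t = 27.237354^(1/0.924)

35.7445 min


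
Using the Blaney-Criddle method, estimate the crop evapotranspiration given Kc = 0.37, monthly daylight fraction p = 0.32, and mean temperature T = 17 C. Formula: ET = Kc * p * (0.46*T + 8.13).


ET = Kc * p * (0.46*T + 8.13)
ET = 0.37 * 0.32 * (0.46*17 + 8.13)
ET = 0.37 * 0.32 * 15.9500

1.8885 mm/day


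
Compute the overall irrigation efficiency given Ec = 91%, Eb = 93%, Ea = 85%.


Ec = 0.91, Eb = 0.93, Ea = 0.85
E = 0.91 * 0.93 * 0.85 * 100 = 71.9355%

71.9355 %


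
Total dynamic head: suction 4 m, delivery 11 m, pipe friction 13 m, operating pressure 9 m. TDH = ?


TDH = Hs + Hd + hf + Hp = 4 + 11 + 13 + 9 = 37

37 m
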